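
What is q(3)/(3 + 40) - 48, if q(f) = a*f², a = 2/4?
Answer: -4119/86 ≈ -47.895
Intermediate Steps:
a = ½ (a = 2*(¼) = ½ ≈ 0.50000)
q(f) = f²/2
q(3)/(3 + 40) - 48 = ((½)*3²)/(3 + 40) - 48 = ((½)*9)/43 - 48 = (9/2)*(1/43) - 48 = 9/86 - 48 = -4119/86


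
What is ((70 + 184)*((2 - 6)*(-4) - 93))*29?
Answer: -567182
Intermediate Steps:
((70 + 184)*((2 - 6)*(-4) - 93))*29 = (254*(-4*(-4) - 93))*29 = (254*(16 - 93))*29 = (254*(-77))*29 = -19558*29 = -567182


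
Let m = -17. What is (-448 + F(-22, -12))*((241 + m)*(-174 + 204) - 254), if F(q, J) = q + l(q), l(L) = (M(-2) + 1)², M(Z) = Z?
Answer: -3032554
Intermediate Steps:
l(L) = 1 (l(L) = (-2 + 1)² = (-1)² = 1)
F(q, J) = 1 + q (F(q, J) = q + 1 = 1 + q)
(-448 + F(-22, -12))*((241 + m)*(-174 + 204) - 254) = (-448 + (1 - 22))*((241 - 17)*(-174 + 204) - 254) = (-448 - 21)*(224*30 - 254) = -469*(6720 - 254) = -469*6466 = -3032554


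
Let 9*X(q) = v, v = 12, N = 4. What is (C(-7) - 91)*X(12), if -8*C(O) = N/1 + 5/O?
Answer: -5119/42 ≈ -121.88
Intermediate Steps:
C(O) = -½ - 5/(8*O) (C(O) = -(4/1 + 5/O)/8 = -(4*1 + 5/O)/8 = -(4 + 5/O)/8 = -½ - 5/(8*O))
X(q) = 4/3 (X(q) = (⅑)*12 = 4/3)
(C(-7) - 91)*X(12) = ((⅛)*(-5 - 4*(-7))/(-7) - 91)*(4/3) = ((⅛)*(-⅐)*(-5 + 28) - 91)*(4/3) = ((⅛)*(-⅐)*23 - 91)*(4/3) = (-23/56 - 91)*(4/3) = -5119/56*4/3 = -5119/42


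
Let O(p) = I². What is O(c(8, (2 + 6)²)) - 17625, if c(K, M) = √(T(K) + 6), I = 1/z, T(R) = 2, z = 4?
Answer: -281999/16 ≈ -17625.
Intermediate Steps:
I = ¼ (I = 1/4 = 1*(¼) = ¼ ≈ 0.25000)
c(K, M) = 2*√2 (c(K, M) = √(2 + 6) = √8 = 2*√2)
O(p) = 1/16 (O(p) = (¼)² = 1/16)
O(c(8, (2 + 6)²)) - 17625 = 1/16 - 17625 = -281999/16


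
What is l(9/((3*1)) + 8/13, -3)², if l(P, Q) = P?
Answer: 2209/169 ≈ 13.071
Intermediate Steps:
l(9/((3*1)) + 8/13, -3)² = (9/((3*1)) + 8/13)² = (9/3 + 8*(1/13))² = (9*(⅓) + 8/13)² = (3 + 8/13)² = (47/13)² = 2209/169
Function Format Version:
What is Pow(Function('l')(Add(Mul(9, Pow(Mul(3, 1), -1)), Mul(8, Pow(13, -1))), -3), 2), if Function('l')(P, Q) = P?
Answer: Rational(2209, 169) ≈ 13.071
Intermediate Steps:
Pow(Function('l')(Add(Mul(9, Pow(Mul(3, 1), -1)), Mul(8, Pow(13, -1))), -3), 2) = Pow(Add(Mul(9, Pow(Mul(3, 1), -1)), Mul(8, Pow(13, -1))), 2) = Pow(Add(Mul(9, Pow(3, -1)), Mul(8, Rational(1, 13))), 2) = Pow(Add(Mul(9, Rational(1, 3)), Rational(8, 13)), 2) = Pow(Add(3, Rational(8, 13)), 2) = Pow(Rational(47, 13), 2) = Rational(2209, 169)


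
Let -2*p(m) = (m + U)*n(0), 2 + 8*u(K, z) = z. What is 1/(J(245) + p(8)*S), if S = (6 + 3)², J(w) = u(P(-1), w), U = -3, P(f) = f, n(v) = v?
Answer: 8/243 ≈ 0.032922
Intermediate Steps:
u(K, z) = -¼ + z/8
J(w) = -¼ + w/8
S = 81 (S = 9² = 81)
p(m) = 0 (p(m) = -(m - 3)*0/2 = -(-3 + m)*0/2 = -½*0 = 0)
1/(J(245) + p(8)*S) = 1/((-¼ + (⅛)*245) + 0*81) = 1/((-¼ + 245/8) + 0) = 1/(243/8 + 0) = 1/(243/8) = 8/243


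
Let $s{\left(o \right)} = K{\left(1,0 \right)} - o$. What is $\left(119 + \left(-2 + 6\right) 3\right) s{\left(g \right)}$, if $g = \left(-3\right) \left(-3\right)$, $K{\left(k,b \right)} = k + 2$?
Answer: $-786$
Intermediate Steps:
$K{\left(k,b \right)} = 2 + k$
$g = 9$
$s{\left(o \right)} = 3 - o$ ($s{\left(o \right)} = \left(2 + 1\right) - o = 3 - o$)
$\left(119 + \left(-2 + 6\right) 3\right) s{\left(g \right)} = \left(119 + \left(-2 + 6\right) 3\right) \left(3 - 9\right) = \left(119 + 4 \cdot 3\right) \left(3 - 9\right) = \left(119 + 12\right) \left(-6\right) = 131 \left(-6\right) = -786$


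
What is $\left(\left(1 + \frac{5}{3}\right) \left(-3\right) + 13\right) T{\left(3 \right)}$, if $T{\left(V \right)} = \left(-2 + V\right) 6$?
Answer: $30$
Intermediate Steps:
$T{\left(V \right)} = -12 + 6 V$
$\left(\left(1 + \frac{5}{3}\right) \left(-3\right) + 13\right) T{\left(3 \right)} = \left(\left(1 + \frac{5}{3}\right) \left(-3\right) + 13\right) \left(-12 + 6 \cdot 3\right) = \left(\left(1 + 5 \cdot \frac{1}{3}\right) \left(-3\right) + 13\right) \left(-12 + 18\right) = \left(\left(1 + \frac{5}{3}\right) \left(-3\right) + 13\right) 6 = \left(\frac{8}{3} \left(-3\right) + 13\right) 6 = \left(-8 + 13\right) 6 = 5 \cdot 6 = 30$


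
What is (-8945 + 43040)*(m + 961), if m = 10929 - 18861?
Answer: -237676245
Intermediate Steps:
m = -7932
(-8945 + 43040)*(m + 961) = (-8945 + 43040)*(-7932 + 961) = 34095*(-6971) = -237676245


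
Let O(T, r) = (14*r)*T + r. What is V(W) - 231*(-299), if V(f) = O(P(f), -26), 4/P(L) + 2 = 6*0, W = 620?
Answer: 69771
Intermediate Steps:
P(L) = -2 (P(L) = 4/(-2 + 6*0) = 4/(-2 + 0) = 4/(-2) = 4*(-½) = -2)
O(T, r) = r + 14*T*r (O(T, r) = 14*T*r + r = r + 14*T*r)
V(f) = 702 (V(f) = -26*(1 + 14*(-2)) = -26*(1 - 28) = -26*(-27) = 702)
V(W) - 231*(-299) = 702 - 231*(-299) = 702 + 69069 = 69771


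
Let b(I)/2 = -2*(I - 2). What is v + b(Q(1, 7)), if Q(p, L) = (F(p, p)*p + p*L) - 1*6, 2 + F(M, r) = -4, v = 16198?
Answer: 16226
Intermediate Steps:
F(M, r) = -6 (F(M, r) = -2 - 4 = -6)
Q(p, L) = -6 - 6*p + L*p (Q(p, L) = (-6*p + p*L) - 1*6 = (-6*p + L*p) - 6 = -6 - 6*p + L*p)
b(I) = 8 - 4*I (b(I) = 2*(-2*(I - 2)) = 2*(-2*(-2 + I)) = 2*(4 - 2*I) = 8 - 4*I)
v + b(Q(1, 7)) = 16198 + (8 - 4*(-6 - 6*1 + 7*1)) = 16198 + (8 - 4*(-6 - 6 + 7)) = 16198 + (8 - 4*(-5)) = 16198 + (8 + 20) = 16198 + 28 = 16226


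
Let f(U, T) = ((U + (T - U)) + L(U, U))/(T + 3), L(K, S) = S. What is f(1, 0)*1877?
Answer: 1877/3 ≈ 625.67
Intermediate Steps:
f(U, T) = (T + U)/(3 + T) (f(U, T) = ((U + (T - U)) + U)/(T + 3) = (T + U)/(3 + T))
f(1, 0)*1877 = ((0 + 1)/(3 + 0))*1877 = (1/3)*1877 = 1877/3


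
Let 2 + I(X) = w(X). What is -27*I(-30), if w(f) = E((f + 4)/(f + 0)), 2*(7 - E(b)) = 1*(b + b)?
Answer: -558/5 ≈ -111.60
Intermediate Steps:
E(b) = 7 - b (E(b) = 7 - (b + b)/2 = 7 - 2*b/2 = 7 - b)
w(f) = 7 - (4 + f)/f (w(f) = 7 - (f + 4)/(f + 0) = 7 - (4 + f)/f)
I(X) = 4 - 4/X (I(X) = -2 + (6 - 4/X) = 4 - 4/X)
-27*I(-30) = -27*(4 - 4/(-30)) = -27*(4 - 4*(-1/30)) = -27*(4 + 2/15) = -27*62/15 = -558/5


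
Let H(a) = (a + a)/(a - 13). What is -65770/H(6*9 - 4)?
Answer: -243349/10 ≈ -24335.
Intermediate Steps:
H(a) = 2*a/(-13 + a) (H(a) = (2*a)/(-13 + a) = 2*a/(-13 + a))
-65770/H(6*9 - 4) = -65770*(-13 + (6*9 - 4))/(2*(6*9 - 4)) = -65770*(-13 + (54 - 4))/(2*(54 - 4)) = -65770/(2*50/(-13 + 50)) = -65770/(2*50/37) = -65770/(2*50*(1/37)) = -65770/100/37 = -65770*37/100 = -243349/10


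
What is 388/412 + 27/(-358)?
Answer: 31945/36874 ≈ 0.86633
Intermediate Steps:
388/412 + 27/(-358) = 388*(1/412) + 27*(-1/358) = 97/103 - 27/358 = 31945/36874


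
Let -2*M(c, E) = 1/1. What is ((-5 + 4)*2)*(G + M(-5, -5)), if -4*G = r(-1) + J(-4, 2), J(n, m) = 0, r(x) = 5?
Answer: 7/2 ≈ 3.5000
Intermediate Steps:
M(c, E) = -1/2 (M(c, E) = -1/2/1 = -1/2*1 = -1/2)
G = -5/4 (G = -(5 + 0)/4 = -1/4*5 = -5/4 ≈ -1.2500)
((-5 + 4)*2)*(G + M(-5, -5)) = ((-5 + 4)*2)*(-5/4 - 1/2) = -1*2*(-7/4) = -2*(-7/4) = 7/2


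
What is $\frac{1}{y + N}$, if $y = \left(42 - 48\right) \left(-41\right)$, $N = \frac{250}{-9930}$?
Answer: $\frac{993}{244253} \approx 0.0040655$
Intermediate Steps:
$N = - \frac{25}{993}$ ($N = 250 \left(- \frac{1}{9930}\right) = - \frac{25}{993} \approx -0.025176$)
$y = 246$ ($y = \left(-6\right) \left(-41\right) = 246$)
$\frac{1}{y + N} = \frac{1}{246 - \frac{25}{993}} = \frac{1}{\frac{244253}{993}} = \frac{993}{244253}$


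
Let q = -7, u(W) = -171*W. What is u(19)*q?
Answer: 22743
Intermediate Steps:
u(19)*q = -171*19*(-7) = -3249*(-7) = 22743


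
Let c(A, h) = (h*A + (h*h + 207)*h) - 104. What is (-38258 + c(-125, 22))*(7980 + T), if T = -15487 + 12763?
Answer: -136182960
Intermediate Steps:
T = -2724
c(A, h) = -104 + A*h + h*(207 + h**2) (c(A, h) = (A*h + (h**2 + 207)*h) - 104 = (A*h + (207 + h**2)*h) - 104 = (A*h + h*(207 + h**2)) - 104 = -104 + A*h + h*(207 + h**2))
(-38258 + c(-125, 22))*(7980 + T) = (-38258 + (-104 + 22**3 + 207*22 - 125*22))*(7980 - 2724) = (-38258 + (-104 + 10648 + 4554 - 2750))*5256 = (-38258 + 12348)*5256 = -25910*5256 = -136182960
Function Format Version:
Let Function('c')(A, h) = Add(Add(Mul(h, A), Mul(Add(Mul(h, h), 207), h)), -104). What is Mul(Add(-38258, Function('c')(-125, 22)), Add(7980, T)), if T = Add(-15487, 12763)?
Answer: -136182960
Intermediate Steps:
T = -2724
Function('c')(A, h) = Add(-104, Mul(A, h), Mul(h, Add(207, Pow(h, 2)))) (Function('c')(A, h) = Add(Add(Mul(A, h), Mul(Add(Pow(h, 2), 207), h)), -104) = Add(Add(Mul(A, h), Mul(Add(207, Pow(h, 2)), h)), -104) = Add(Add(Mul(A, h), Mul(h, Add(207, Pow(h, 2)))), -104) = Add(-104, Mul(A, h), Mul(h, Add(207, Pow(h, 2)))))
Mul(Add(-38258, Function('c')(-125, 22)), Add(7980, T)) = Mul(Add(-38258, Add(-104, Pow(22, 3), Mul(207, 22), Mul(-125, 22))), Add(7980, -2724)) = Mul(Add(-38258, Add(-104, 10648, 4554, -2750)), 5256) = Mul(Add(-38258, 12348), 5256) = Mul(-25910, 5256) = -136182960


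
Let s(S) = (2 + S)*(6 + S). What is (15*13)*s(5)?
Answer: 15015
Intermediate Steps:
(15*13)*s(5) = (15*13)*(12 + 5² + 8*5) = 195*(12 + 25 + 40) = 195*77 = 15015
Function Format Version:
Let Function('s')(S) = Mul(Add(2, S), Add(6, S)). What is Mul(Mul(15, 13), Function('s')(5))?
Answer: 15015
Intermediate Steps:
Mul(Mul(15, 13), Function('s')(5)) = Mul(Mul(15, 13), Add(12, Pow(5, 2), Mul(8, 5))) = Mul(195, Add(12, 25, 40)) = Mul(195, 77) = 15015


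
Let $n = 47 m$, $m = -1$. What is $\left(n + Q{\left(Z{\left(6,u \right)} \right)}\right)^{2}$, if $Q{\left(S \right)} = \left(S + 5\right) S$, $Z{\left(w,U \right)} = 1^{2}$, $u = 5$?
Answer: $1681$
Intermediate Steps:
$Z{\left(w,U \right)} = 1$
$n = -47$ ($n = 47 \left(-1\right) = -47$)
$Q{\left(S \right)} = S \left(5 + S\right)$ ($Q{\left(S \right)} = \left(5 + S\right) S = S \left(5 + S\right)$)
$\left(n + Q{\left(Z{\left(6,u \right)} \right)}\right)^{2} = \left(-47 + 1 \left(5 + 1\right)\right)^{2} = \left(-47 + 1 \cdot 6\right)^{2} = \left(-47 + 6\right)^{2} = \left(-41\right)^{2} = 1681$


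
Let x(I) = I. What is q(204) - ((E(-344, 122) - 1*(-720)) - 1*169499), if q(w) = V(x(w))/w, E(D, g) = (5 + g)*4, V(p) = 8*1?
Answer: 8581823/51 ≈ 1.6827e+5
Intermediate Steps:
V(p) = 8
E(D, g) = 20 + 4*g
q(w) = 8/w
q(204) - ((E(-344, 122) - 1*(-720)) - 1*169499) = 8/204 - (((20 + 4*122) - 1*(-720)) - 1*169499) = 8*(1/204) - (((20 + 488) + 720) - 169499) = 2/51 - ((508 + 720) - 169499) = 2/51 - (1228 - 169499) = 2/51 - 1*(-168271) = 2/51 + 168271 = 8581823/51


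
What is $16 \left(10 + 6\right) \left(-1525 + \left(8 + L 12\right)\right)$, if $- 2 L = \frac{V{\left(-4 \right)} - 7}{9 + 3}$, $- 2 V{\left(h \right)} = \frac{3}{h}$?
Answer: $-387504$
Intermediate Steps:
$V{\left(h \right)} = - \frac{3}{2 h}$ ($V{\left(h \right)} = - \frac{3 \frac{1}{h}}{2} = - \frac{3}{2 h}$)
$L = \frac{53}{192}$ ($L = - \frac{\left(- \frac{3}{2 \left(-4\right)} - 7\right) \frac{1}{9 + 3}}{2} = - \frac{\left(\left(- \frac{3}{2}\right) \left(- \frac{1}{4}\right) - 7\right) \frac{1}{12}}{2} = - \frac{\left(\frac{3}{8} - 7\right) \frac{1}{12}}{2} = - \frac{\left(- \frac{53}{8}\right) \frac{1}{12}}{2} = \left(- \frac{1}{2}\right) \left(- \frac{53}{96}\right) = \frac{53}{192} \approx 0.27604$)
$16 \left(10 + 6\right) \left(-1525 + \left(8 + L 12\right)\right) = 16 \left(10 + 6\right) \left(-1525 + \left(8 + \frac{53}{192} \cdot 12\right)\right) = 16 \cdot 16 \left(-1525 + \left(8 + \frac{53}{16}\right)\right) = 256 \left(-1525 + \frac{181}{16}\right) = 256 \left(- \frac{24219}{16}\right) = -387504$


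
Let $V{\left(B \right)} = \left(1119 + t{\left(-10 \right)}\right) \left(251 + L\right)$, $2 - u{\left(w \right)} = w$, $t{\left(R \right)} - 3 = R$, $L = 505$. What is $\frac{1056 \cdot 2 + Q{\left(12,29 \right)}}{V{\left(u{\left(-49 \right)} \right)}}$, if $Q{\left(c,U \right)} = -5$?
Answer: $\frac{301}{120096} \approx 0.0025063$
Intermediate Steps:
$t{\left(R \right)} = 3 + R$
$u{\left(w \right)} = 2 - w$
$V{\left(B \right)} = 840672$ ($V{\left(B \right)} = \left(1119 + \left(3 - 10\right)\right) \left(251 + 505\right) = \left(1119 - 7\right) 756 = 1112 \cdot 756 = 840672$)
$\frac{1056 \cdot 2 + Q{\left(12,29 \right)}}{V{\left(u{\left(-49 \right)} \right)}} = \frac{1056 \cdot 2 - 5}{840672} = \left(2112 - 5\right) \frac{1}{840672} = 2107 \cdot \frac{1}{840672} = \frac{301}{120096}$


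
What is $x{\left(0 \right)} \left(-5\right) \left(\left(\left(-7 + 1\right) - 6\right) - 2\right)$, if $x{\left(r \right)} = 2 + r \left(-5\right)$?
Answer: $140$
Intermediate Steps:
$x{\left(r \right)} = 2 - 5 r$
$x{\left(0 \right)} \left(-5\right) \left(\left(\left(-7 + 1\right) - 6\right) - 2\right) = \left(2 - 0\right) \left(-5\right) \left(\left(\left(-7 + 1\right) - 6\right) - 2\right) = \left(2 + 0\right) \left(-5\right) \left(\left(-6 - 6\right) - 2\right) = 2 \left(-5\right) \left(-12 - 2\right) = \left(-10\right) \left(-14\right) = 140$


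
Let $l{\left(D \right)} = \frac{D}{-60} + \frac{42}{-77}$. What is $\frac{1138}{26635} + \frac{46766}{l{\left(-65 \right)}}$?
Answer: $\frac{164420918918}{1891085} \approx 86945.0$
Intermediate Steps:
$l{\left(D \right)} = - \frac{6}{11} - \frac{D}{60}$ ($l{\left(D \right)} = D \left(- \frac{1}{60}\right) + 42 \left(- \frac{1}{77}\right) = - \frac{D}{60} - \frac{6}{11} = - \frac{6}{11} - \frac{D}{60}$)
$\frac{1138}{26635} + \frac{46766}{l{\left(-65 \right)}} = \frac{1138}{26635} + \frac{46766}{- \frac{6}{11} - - \frac{13}{12}} = 1138 \cdot \frac{1}{26635} + \frac{46766}{- \frac{6}{11} + \frac{13}{12}} = \frac{1138}{26635} + \frac{46766}{\frac{71}{132}} = \frac{1138}{26635} + 46766 \cdot \frac{132}{71} = \frac{1138}{26635} + \frac{6173112}{71} = \frac{164420918918}{1891085}$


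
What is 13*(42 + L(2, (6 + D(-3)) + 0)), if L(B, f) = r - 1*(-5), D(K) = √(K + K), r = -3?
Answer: 572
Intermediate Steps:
D(K) = √2*√K (D(K) = √(2*K) = √2*√K)
L(B, f) = 2 (L(B, f) = -3 - 1*(-5) = -3 + 5 = 2)
13*(42 + L(2, (6 + D(-3)) + 0)) = 13*(42 + 2) = 13*44 = 572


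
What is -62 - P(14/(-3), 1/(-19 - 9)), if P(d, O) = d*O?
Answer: -373/6 ≈ -62.167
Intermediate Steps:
P(d, O) = O*d
-62 - P(14/(-3), 1/(-19 - 9)) = -62 - 14/(-3)/(-19 - 9) = -62 - 14*(-⅓)/(-28) = -62 - (-1)*(-14)/(28*3) = -62 - 1*⅙ = -62 - ⅙ = -373/6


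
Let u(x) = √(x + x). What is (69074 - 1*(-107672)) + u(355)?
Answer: 176746 + √710 ≈ 1.7677e+5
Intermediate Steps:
u(x) = √2*√x (u(x) = √(2*x) = √2*√x)
(69074 - 1*(-107672)) + u(355) = (69074 - 1*(-107672)) + √2*√355 = (69074 + 107672) + √710 = 176746 + √710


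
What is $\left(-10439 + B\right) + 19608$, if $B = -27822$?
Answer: $-18653$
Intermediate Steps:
$\left(-10439 + B\right) + 19608 = \left(-10439 - 27822\right) + 19608 = -38261 + 19608 = -18653$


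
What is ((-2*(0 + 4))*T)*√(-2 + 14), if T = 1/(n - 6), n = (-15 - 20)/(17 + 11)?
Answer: 64*√3/29 ≈ 3.8225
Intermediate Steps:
n = -5/4 (n = -35/28 = -35*1/28 = -5/4 ≈ -1.2500)
T = -4/29 (T = 1/(-5/4 - 6) = 1/(-29/4) = -4/29 ≈ -0.13793)
((-2*(0 + 4))*T)*√(-2 + 14) = (-2*(0 + 4)*(-4/29))*√(-2 + 14) = (-2*4*(-4/29))*√12 = (-8*(-4/29))*(2*√3) = 32*(2*√3)/29 = 64*√3/29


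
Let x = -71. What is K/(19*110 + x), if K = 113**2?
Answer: 12769/2019 ≈ 6.3244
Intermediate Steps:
K = 12769
K/(19*110 + x) = 12769/(19*110 - 71) = 12769/(2090 - 71) = 12769/2019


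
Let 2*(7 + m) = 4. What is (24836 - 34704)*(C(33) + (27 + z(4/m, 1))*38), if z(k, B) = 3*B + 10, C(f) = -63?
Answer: -14377676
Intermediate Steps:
m = -5 (m = -7 + (½)*4 = -7 + 2 = -5)
z(k, B) = 10 + 3*B
(24836 - 34704)*(C(33) + (27 + z(4/m, 1))*38) = (24836 - 34704)*(-63 + (27 + (10 + 3*1))*38) = -9868*(-63 + (27 + (10 + 3))*38) = -9868*(-63 + (27 + 13)*38) = -9868*(-63 + 40*38) = -9868*(-63 + 1520) = -9868*1457 = -14377676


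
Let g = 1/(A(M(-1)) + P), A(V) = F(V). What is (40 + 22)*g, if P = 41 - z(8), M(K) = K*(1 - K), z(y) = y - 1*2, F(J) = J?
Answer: 62/33 ≈ 1.8788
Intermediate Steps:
z(y) = -2 + y (z(y) = y - 2 = -2 + y)
A(V) = V
P = 35 (P = 41 - (-2 + 8) = 41 - 1*6 = 41 - 6 = 35)
g = 1/33 (g = 1/(-(1 - 1*(-1)) + 35) = 1/(-(1 + 1) + 35) = 1/(-1*2 + 35) = 1/(-2 + 35) = 1/33 ≈ 0.030303)
(40 + 22)*g = (40 + 22)*(1/33) = 62*(1/33) = 62/33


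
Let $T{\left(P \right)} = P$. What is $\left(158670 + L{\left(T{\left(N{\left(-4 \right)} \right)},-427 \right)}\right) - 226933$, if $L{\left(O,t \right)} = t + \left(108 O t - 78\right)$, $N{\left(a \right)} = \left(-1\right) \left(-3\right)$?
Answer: $-207116$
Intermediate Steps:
$N{\left(a \right)} = 3$
$L{\left(O,t \right)} = -78 + t + 108 O t$ ($L{\left(O,t \right)} = t + \left(108 O t - 78\right) = t + \left(-78 + 108 O t\right) = -78 + t + 108 O t$)
$\left(158670 + L{\left(T{\left(N{\left(-4 \right)} \right)},-427 \right)}\right) - 226933 = \left(158670 - \left(505 + 138348\right)\right) - 226933 = \left(158670 - 138853\right) - 226933 = 19817 - 226933 = -207116$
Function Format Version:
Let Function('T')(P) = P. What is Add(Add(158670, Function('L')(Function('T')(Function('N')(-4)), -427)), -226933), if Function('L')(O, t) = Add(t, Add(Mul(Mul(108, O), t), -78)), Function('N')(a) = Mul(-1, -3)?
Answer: -207116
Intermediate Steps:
Function('N')(a) = 3
Function('L')(O, t) = Add(-78, t, Mul(108, O, t)) (Function('L')(O, t) = Add(t, Add(Mul(108, O, t), -78)) = Add(t, Add(-78, Mul(108, O, t))) = Add(-78, t, Mul(108, O, t)))
Add(Add(158670, Function('L')(Function('T')(Function('N')(-4)), -427)), -226933) = Add(Add(158670, Add(-78, -427, Mul(108, 3, -427))), -226933) = Add(Add(158670, Add(-78, -427, -138348)), -226933) = Add(Add(158670, -138853), -226933) = Add(19817, -226933) = -207116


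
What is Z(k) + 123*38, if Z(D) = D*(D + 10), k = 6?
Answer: 4770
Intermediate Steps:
Z(D) = D*(10 + D)
Z(k) + 123*38 = 6*(10 + 6) + 123*38 = 6*16 + 4674 = 96 + 4674 = 4770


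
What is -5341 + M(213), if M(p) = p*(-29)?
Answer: -11518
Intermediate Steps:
M(p) = -29*p
-5341 + M(213) = -5341 - 29*213 = -5341 - 6177 = -11518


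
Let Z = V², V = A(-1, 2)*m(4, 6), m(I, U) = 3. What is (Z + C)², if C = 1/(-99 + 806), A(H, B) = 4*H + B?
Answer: 647855209/499849 ≈ 1296.1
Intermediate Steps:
A(H, B) = B + 4*H
C = 1/707 ≈ 0.0014144
V = -6 (V = (2 + 4*(-1))*3 = (2 - 4)*3 = -2*3 = -6)
Z = 36 (Z = (-6)² = 36)
(Z + C)² = (36 + 1/707)² = (25453/707)² = 647855209/499849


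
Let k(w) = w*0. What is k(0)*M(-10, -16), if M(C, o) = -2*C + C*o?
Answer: 0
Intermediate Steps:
k(w) = 0
k(0)*M(-10, -16) = 0*(-10*(-2 - 16)) = 0*(-10*(-18)) = 0*180 = 0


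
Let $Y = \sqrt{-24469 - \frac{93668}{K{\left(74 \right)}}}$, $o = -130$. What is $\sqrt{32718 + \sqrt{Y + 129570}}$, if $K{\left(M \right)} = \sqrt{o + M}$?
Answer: $\frac{\sqrt{1603182 + 7 \sqrt{7} \sqrt{906990 + \sqrt{7} \sqrt{-171283 + 23417 i \sqrt{14}}}}}{7} \approx 181.87 + 0.00061538 i$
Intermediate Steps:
$K{\left(M \right)} = \sqrt{-130 + M}$
$Y = \sqrt{-24469 + \frac{23417 i \sqrt{14}}{7}}$ ($Y = \sqrt{-24469 - \frac{93668}{\sqrt{-130 + 74}}} = \sqrt{-24469 - \frac{93668}{\sqrt{-56}}} = \sqrt{-24469 - \frac{93668}{2 i \sqrt{14}}} = \sqrt{-24469 - 93668 \left(- \frac{i \sqrt{14}}{28}\right)} = \sqrt{-24469 + \frac{23417 i \sqrt{14}}{7}} \approx 38.831 + 161.17 i$)
$\sqrt{32718 + \sqrt{Y + 129570}} = \sqrt{32718 + \sqrt{\frac{\sqrt{-1198981 + 163919 i \sqrt{14}}}{7} + 129570}} = \sqrt{32718 + \sqrt{129570 + \frac{\sqrt{-1198981 + 163919 i \sqrt{14}}}{7}}}$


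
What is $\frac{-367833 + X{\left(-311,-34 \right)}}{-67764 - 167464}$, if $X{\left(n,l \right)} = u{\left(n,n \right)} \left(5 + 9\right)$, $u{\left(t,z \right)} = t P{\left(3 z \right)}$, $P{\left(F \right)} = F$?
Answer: $- \frac{3694449}{235228} \approx -15.706$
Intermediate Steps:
$u{\left(t,z \right)} = 3 t z$ ($u{\left(t,z \right)} = t 3 z = 3 t z$)
$X{\left(n,l \right)} = 42 n^{2}$ ($X{\left(n,l \right)} = 3 n n \left(5 + 9\right) = 3 n^{2} \cdot 14 = 42 n^{2}$)
$\frac{-367833 + X{\left(-311,-34 \right)}}{-67764 - 167464} = \frac{-367833 + 42 \left(-311\right)^{2}}{-67764 - 167464} = \frac{-367833 + 42 \cdot 96721}{-235228} = \left(-367833 + 4062282\right) \left(- \frac{1}{235228}\right) = 3694449 \left(- \frac{1}{235228}\right) = - \frac{3694449}{235228}$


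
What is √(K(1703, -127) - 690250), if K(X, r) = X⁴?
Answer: √8411211553431 ≈ 2.9002e+6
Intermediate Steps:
√(K(1703, -127) - 690250) = √(1703⁴ - 690250) = √(8411212243681 - 690250) = √8411211553431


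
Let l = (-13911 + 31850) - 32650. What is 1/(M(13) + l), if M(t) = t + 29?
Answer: -1/14669 ≈ -6.8171e-5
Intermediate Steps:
M(t) = 29 + t
l = -14711 (l = 17939 - 32650 = -14711)
1/(M(13) + l) = 1/((29 + 13) - 14711) = 1/(42 - 14711) = 1/(-14669) = -1/14669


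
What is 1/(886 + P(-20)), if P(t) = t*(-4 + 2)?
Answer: 1/926 ≈ 0.0010799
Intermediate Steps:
P(t) = -2*t (P(t) = t*(-2) = -2*t)
1/(886 + P(-20)) = 1/(886 - 2*(-20)) = 1/(886 + 40) = 1/926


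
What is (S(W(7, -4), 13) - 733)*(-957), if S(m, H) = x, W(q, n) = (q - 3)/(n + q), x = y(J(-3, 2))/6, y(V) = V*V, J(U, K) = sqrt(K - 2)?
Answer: 701481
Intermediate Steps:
J(U, K) = sqrt(-2 + K)
y(V) = V**2
x = 0 (x = (sqrt(-2 + 2))**2/6 = (sqrt(0))**2*(1/6) = 0**2*(1/6) = 0*(1/6) = 0)
W(q, n) = (-3 + q)/(n + q)
S(m, H) = 0
(S(W(7, -4), 13) - 733)*(-957) = (0 - 733)*(-957) = -733*(-957) = 701481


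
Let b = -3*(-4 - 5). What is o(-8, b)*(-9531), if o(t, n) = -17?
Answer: 162027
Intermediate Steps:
b = 27 (b = -3*(-9) = 27)
o(-8, b)*(-9531) = -17*(-9531) = 162027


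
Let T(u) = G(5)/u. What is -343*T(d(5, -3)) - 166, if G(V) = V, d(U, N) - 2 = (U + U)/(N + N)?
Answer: -5311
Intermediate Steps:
d(U, N) = 2 + U/N (d(U, N) = 2 + (U + U)/(N + N) = 2 + (2*U)/((2*N)) = 2 + (2*U)*(1/(2*N)) = 2 + U/N)
T(u) = 5/u
-343*T(d(5, -3)) - 166 = -1715/(2 + 5/(-3)) - 166 = -1715/(2 + 5*(-1/3)) - 166 = -1715/(2 - 5/3) - 166 = -1715/1/3 - 166 = -1715*3 - 166 = -343*15 - 166 = -5145 - 166 = -5311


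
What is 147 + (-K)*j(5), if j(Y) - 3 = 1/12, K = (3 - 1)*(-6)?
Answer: 184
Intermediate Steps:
K = -12 (K = 2*(-6) = -12)
j(Y) = 37/12 (j(Y) = 3 + 1/12 = 37/12)
147 + (-K)*j(5) = 147 - 1*(-12)*(37/12) = 147 + 12*(37/12) = 147 + 37 = 184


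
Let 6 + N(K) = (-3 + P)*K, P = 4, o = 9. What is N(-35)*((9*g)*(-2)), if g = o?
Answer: 6642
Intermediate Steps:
g = 9
N(K) = -6 + K (N(K) = -6 + (-3 + 4)*K = -6 + 1*K = -6 + K)
N(-35)*((9*g)*(-2)) = (-6 - 35)*((9*9)*(-2)) = -3321*(-2) = -41*(-162) = 6642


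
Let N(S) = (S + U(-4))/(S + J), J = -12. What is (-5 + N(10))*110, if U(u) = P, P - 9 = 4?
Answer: -1815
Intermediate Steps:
P = 13 (P = 9 + 4 = 13)
U(u) = 13
N(S) = (13 + S)/(-12 + S) (N(S) = (S + 13)/(S - 12) = (13 + S)/(-12 + S))
(-5 + N(10))*110 = (-5 + (13 + 10)/(-12 + 10))*110 = (-5 + 23/(-2))*110 = (-5 - ½*23)*110 = (-5 - 23/2)*110 = -33/2*110 = -1815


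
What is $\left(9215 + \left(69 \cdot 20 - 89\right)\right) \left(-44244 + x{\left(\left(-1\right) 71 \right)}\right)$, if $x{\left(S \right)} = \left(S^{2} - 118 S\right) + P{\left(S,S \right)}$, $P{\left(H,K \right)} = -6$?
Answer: $-323910486$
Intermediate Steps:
$x{\left(S \right)} = -6 + S^{2} - 118 S$ ($x{\left(S \right)} = \left(S^{2} - 118 S\right) - 6 = -6 + S^{2} - 118 S$)
$\left(9215 + \left(69 \cdot 20 - 89\right)\right) \left(-44244 + x{\left(\left(-1\right) 71 \right)}\right) = \left(9215 + \left(69 \cdot 20 - 89\right)\right) \left(-44244 - \left(6 - 5041 + 118 \left(-1\right) 71\right)\right) = \left(9215 + \left(1380 - 89\right)\right) \left(-44244 - \left(-8372 - 5041\right)\right) = \left(9215 + 1291\right) \left(-44244 + \left(-6 + 5041 + 8378\right)\right) = 10506 \left(-44244 + 13413\right) = 10506 \left(-30831\right) = -323910486$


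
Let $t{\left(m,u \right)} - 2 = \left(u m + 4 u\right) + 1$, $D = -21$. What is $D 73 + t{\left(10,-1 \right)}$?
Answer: $-1544$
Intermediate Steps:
$t{\left(m,u \right)} = 3 + 4 u + m u$ ($t{\left(m,u \right)} = 2 + \left(\left(u m + 4 u\right) + 1\right) = 2 + \left(\left(m u + 4 u\right) + 1\right) = 2 + \left(\left(4 u + m u\right) + 1\right) = 2 + \left(1 + 4 u + m u\right) = 3 + 4 u + m u$)
$D 73 + t{\left(10,-1 \right)} = \left(-21\right) 73 + \left(3 + 4 \left(-1\right) + 10 \left(-1\right)\right) = -1533 - 11 = -1544$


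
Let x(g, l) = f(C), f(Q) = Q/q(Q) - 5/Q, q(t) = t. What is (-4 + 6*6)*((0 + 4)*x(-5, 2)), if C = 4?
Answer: -32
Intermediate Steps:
f(Q) = 1 - 5/Q (f(Q) = Q/Q - 5/Q = 1 - 5/Q)
x(g, l) = -1/4 (x(g, l) = (-5 + 4)/4 = (1/4)*(-1) = -1/4)
(-4 + 6*6)*((0 + 4)*x(-5, 2)) = (-4 + 6*6)*((0 + 4)*(-1/4)) = (-4 + 36)*(4*(-1/4)) = 32*(-1) = -32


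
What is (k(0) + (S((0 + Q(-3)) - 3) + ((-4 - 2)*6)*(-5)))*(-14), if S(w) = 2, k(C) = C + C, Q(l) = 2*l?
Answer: -2548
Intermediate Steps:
k(C) = 2*C
(k(0) + (S((0 + Q(-3)) - 3) + ((-4 - 2)*6)*(-5)))*(-14) = (2*0 + (2 + ((-4 - 2)*6)*(-5)))*(-14) = (0 + (2 - 6*6*(-5)))*(-14) = (0 + (2 - 36*(-5)))*(-14) = (0 + (2 + 180))*(-14) = (0 + 182)*(-14) = 182*(-14) = -2548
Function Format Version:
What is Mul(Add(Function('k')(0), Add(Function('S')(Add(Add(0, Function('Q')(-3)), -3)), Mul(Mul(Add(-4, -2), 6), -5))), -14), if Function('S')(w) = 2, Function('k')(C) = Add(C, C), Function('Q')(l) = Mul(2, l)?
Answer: -2548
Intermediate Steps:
Function('k')(C) = Mul(2, C)
Mul(Add(Function('k')(0), Add(Function('S')(Add(Add(0, Function('Q')(-3)), -3)), Mul(Mul(Add(-4, -2), 6), -5))), -14) = Mul(Add(Mul(2, 0), Add(2, Mul(Mul(Add(-4, -2), 6), -5))), -14) = Mul(Add(0, Add(2, Mul(Mul(-6, 6), -5))), -14) = Mul(Add(0, Add(2, Mul(-36, -5))), -14) = Mul(Add(0, Add(2, 180)), -14) = Mul(Add(0, 182), -14) = Mul(182, -14) = -2548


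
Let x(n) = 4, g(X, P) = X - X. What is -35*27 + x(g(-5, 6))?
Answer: -941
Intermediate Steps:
g(X, P) = 0
-35*27 + x(g(-5, 6)) = -35*27 + 4 = -945 + 4 = -941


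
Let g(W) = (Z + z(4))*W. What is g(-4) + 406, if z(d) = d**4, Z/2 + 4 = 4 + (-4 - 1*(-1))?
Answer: -594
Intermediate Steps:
Z = -6 (Z = -8 + 2*(4 + (-4 - 1*(-1))) = -8 + 2*(4 + (-4 + 1)) = -8 + 2*(4 - 3) = -8 + 2*1 = -8 + 2 = -6)
g(W) = 250*W (g(W) = (-6 + 4**4)*W = (-6 + 256)*W = 250*W)
g(-4) + 406 = 250*(-4) + 406 = -1000 + 406 = -594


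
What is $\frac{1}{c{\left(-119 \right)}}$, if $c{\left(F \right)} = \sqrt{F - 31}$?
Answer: $- \frac{i \sqrt{6}}{30} \approx - 0.08165 i$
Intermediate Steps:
$c{\left(F \right)} = \sqrt{-31 + F}$
$\frac{1}{c{\left(-119 \right)}} = \frac{1}{\sqrt{-31 - 119}} = \frac{1}{\sqrt{-150}} = \frac{1}{5 i \sqrt{6}} = - \frac{i \sqrt{6}}{30}$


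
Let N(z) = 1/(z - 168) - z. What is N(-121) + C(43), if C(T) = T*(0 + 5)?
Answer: 97103/289 ≈ 336.00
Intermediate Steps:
C(T) = 5*T (C(T) = T*5 = 5*T)
N(z) = 1/(-168 + z) - z
N(-121) + C(43) = (1 - 1*(-121)² + 168*(-121))/(-168 - 121) + 5*43 = (1 - 1*14641 - 20328)/(-289) + 215 = -(1 - 14641 - 20328)/289 + 215 = -1/289*(-34968) + 215 = 34968/289 + 215 = 97103/289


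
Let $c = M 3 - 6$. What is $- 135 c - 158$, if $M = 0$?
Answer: $652$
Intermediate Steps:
$c = -6$ ($c = 0 \cdot 3 - 6 = 0 - 6 = -6$)
$- 135 c - 158 = \left(-135\right) \left(-6\right) - 158 = 810 - 158 = 652$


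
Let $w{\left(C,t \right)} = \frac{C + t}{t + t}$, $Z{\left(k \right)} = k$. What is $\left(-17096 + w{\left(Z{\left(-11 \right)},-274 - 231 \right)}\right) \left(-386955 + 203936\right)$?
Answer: $\frac{1580043657218}{505} \approx 3.1288 \cdot 10^{9}$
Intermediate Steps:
$w{\left(C,t \right)} = \frac{C + t}{2 t}$
$\left(-17096 + w{\left(Z{\left(-11 \right)},-274 - 231 \right)}\right) \left(-386955 + 203936\right) = \left(-17096 + \frac{-11 - 505}{2 \left(-274 - 231\right)}\right) \left(-386955 + 203936\right) = \left(-17096 + \frac{-11 - 505}{2 \left(-274 - 231\right)}\right) \left(-183019\right) = \left(-17096 + \frac{-11 - 505}{2 \left(-505\right)}\right) \left(-183019\right) = \left(-17096 + \frac{1}{2} \left(- \frac{1}{505}\right) \left(-516\right)\right) \left(-183019\right) = \left(-17096 + \frac{258}{505}\right) \left(-183019\right) = \left(- \frac{8633222}{505}\right) \left(-183019\right) = \frac{1580043657218}{505}$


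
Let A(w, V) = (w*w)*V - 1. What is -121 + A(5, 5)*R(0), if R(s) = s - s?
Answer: -121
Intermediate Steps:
A(w, V) = -1 + V*w² (A(w, V) = w²*V - 1 = V*w² - 1 = -1 + V*w²)
R(s) = 0
-121 + A(5, 5)*R(0) = -121 + (-1 + 5*5²)*0 = -121 + (-1 + 5*25)*0 = -121 + (-1 + 125)*0 = -121 + 124*0 = -121 + 0 = -121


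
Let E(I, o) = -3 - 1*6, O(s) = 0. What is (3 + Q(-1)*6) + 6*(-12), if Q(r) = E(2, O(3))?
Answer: -123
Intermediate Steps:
E(I, o) = -9 (E(I, o) = -3 - 6 = -9)
Q(r) = -9
(3 + Q(-1)*6) + 6*(-12) = (3 - 9*6) + 6*(-12) = (3 - 54) - 72 = -51 - 72 = -123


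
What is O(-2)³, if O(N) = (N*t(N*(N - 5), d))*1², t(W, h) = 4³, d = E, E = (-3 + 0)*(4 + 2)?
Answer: -2097152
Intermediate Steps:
E = -18 (E = -3*6 = -18)
d = -18
t(W, h) = 64
O(N) = 64*N (O(N) = (N*64)*1² = (64*N)*1 = 64*N)
O(-2)³ = (64*(-2))³ = (-128)³ = -2097152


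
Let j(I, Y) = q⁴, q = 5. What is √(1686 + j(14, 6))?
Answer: √2311 ≈ 48.073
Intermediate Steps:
j(I, Y) = 625 (j(I, Y) = 5⁴ = 625)
√(1686 + j(14, 6)) = √(1686 + 625) = √2311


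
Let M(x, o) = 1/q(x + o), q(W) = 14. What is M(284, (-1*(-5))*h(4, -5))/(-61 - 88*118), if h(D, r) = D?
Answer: -1/146230 ≈ -6.8385e-6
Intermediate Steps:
M(x, o) = 1/14
M(284, (-1*(-5))*h(4, -5))/(-61 - 88*118) = 1/(14*(-61 - 88*118)) = 1/(14*(-61 - 10384)) = (1/14)/(-10445) = (1/14)*(-1/10445) = -1/146230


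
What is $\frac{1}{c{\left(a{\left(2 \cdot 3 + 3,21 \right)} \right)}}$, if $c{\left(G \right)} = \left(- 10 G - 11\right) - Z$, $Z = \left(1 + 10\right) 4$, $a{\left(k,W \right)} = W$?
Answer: $- \frac{1}{265} \approx -0.0037736$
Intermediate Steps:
$Z = 44$ ($Z = 11 \cdot 4 = 44$)
$c{\left(G \right)} = -55 - 10 G$ ($c{\left(G \right)} = \left(- 10 G - 11\right) - 44 = \left(-11 - 10 G\right) - 44 = -55 - 10 G$)
$\frac{1}{c{\left(a{\left(2 \cdot 3 + 3,21 \right)} \right)}} = \frac{1}{-55 - 210} = \frac{1}{-265} = - \frac{1}{265}$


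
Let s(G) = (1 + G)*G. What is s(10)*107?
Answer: 11770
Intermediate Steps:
s(G) = G*(1 + G)
s(10)*107 = (10*(1 + 10))*107 = (10*11)*107 = 110*107 = 11770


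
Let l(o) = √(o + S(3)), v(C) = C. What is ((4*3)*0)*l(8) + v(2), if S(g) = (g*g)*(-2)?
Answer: 2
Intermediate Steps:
S(g) = -2*g² (S(g) = g²*(-2) = -2*g²)
l(o) = √(-18 + o) (l(o) = √(o - 2*3²) = √(o - 2*9) = √(o - 18) = √(-18 + o))
((4*3)*0)*l(8) + v(2) = ((4*3)*0)*√(-18 + 8) + 2 = (12*0)*√(-10) + 2 = 0*(I*√10) + 2 = 0 + 2 = 2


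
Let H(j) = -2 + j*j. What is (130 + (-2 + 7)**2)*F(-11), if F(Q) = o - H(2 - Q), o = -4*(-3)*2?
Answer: -22165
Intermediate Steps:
H(j) = -2 + j**2
o = 24 (o = 12*2 = 24)
F(Q) = 26 - (2 - Q)**2 (F(Q) = 24 - (-2 + (2 - Q)**2) = 24 + (2 - (2 - Q)**2) = 26 - (2 - Q)**2)
(130 + (-2 + 7)**2)*F(-11) = (130 + (-2 + 7)**2)*(26 - (-2 - 11)**2) = (130 + 5**2)*(26 - 1*(-13)**2) = (130 + 25)*(26 - 1*169) = 155*(26 - 169) = 155*(-143) = -22165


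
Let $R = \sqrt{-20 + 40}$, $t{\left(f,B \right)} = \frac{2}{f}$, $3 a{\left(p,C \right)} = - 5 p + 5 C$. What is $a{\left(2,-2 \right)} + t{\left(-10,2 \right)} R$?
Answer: $- \frac{20}{3} - \frac{2 \sqrt{5}}{5} \approx -7.5611$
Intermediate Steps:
$a{\left(p,C \right)} = - \frac{5 p}{3} + \frac{5 C}{3}$ ($a{\left(p,C \right)} = \frac{- 5 p + 5 C}{3} = - \frac{5 p}{3} + \frac{5 C}{3}$)
$R = 2 \sqrt{5}$ ($R = \sqrt{20} = 2 \sqrt{5} \approx 4.4721$)
$a{\left(2,-2 \right)} + t{\left(-10,2 \right)} R = \left(\left(- \frac{5}{3}\right) 2 + \frac{5}{3} \left(-2\right)\right) + \frac{2}{-10} \cdot 2 \sqrt{5} = \left(- \frac{10}{3} - \frac{10}{3}\right) + 2 \left(- \frac{1}{10}\right) 2 \sqrt{5} = - \frac{20}{3} - \frac{2 \sqrt{5}}{5}$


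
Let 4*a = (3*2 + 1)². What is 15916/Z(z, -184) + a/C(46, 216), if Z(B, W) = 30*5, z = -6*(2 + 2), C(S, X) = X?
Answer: 2293129/21600 ≈ 106.16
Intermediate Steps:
z = -24 (z = -6*4 = -24)
a = 49/4 (a = (3*2 + 1)²/4 = (6 + 1)²/4 = (¼)*7² = (¼)*49 = 49/4 ≈ 12.250)
Z(B, W) = 150
15916/Z(z, -184) + a/C(46, 216) = 15916/150 + (49/4)/216 = 15916*(1/150) + (49/4)*(1/216) = 7958/75 + 49/864 = 2293129/21600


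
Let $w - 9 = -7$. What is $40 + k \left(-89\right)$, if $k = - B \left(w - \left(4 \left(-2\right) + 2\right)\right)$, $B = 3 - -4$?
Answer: $5024$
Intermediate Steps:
$w = 2$ ($w = 9 - 7 = 2$)
$B = 7$ ($B = 3 + 4 = 7$)
$k = -56$ ($k = - 7 \left(2 - \left(4 \left(-2\right) + 2\right)\right) = - 7 \left(2 - \left(-8 + 2\right)\right) = - 7 \left(2 - -6\right) = - 7 \left(2 + 6\right) = - 7 \cdot 8 = \left(-1\right) 56 = -56$)
$40 + k \left(-89\right) = 40 - -4984 = 40 + 4984 = 5024$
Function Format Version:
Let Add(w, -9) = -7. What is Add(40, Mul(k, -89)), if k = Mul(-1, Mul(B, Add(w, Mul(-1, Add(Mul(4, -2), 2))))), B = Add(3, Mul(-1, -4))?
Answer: 5024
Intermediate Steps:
w = 2 (w = Add(9, -7) = 2)
B = 7 (B = Add(3, 4) = 7)
k = -56 (k = Mul(-1, Mul(7, Add(2, Mul(-1, Add(Mul(4, -2), 2))))) = Mul(-1, Mul(7, Add(2, Mul(-1, Add(-8, 2))))) = Mul(-1, Mul(7, Add(2, Mul(-1, -6)))) = Mul(-1, Mul(7, Add(2, 6))) = Mul(-1, Mul(7, 8)) = Mul(-1, 56) = -56)
Add(40, Mul(k, -89)) = Add(40, Mul(-56, -89)) = Add(40, 4984) = 5024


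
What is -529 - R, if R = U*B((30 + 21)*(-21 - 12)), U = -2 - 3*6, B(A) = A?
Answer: -34189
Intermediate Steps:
U = -20 (U = -2 - 18 = -20)
R = 33660 (R = -20*(30 + 21)*(-21 - 12) = -1020*(-33) = -20*(-1683) = 33660)
-529 - R = -529 - 1*33660 = -529 - 33660 = -34189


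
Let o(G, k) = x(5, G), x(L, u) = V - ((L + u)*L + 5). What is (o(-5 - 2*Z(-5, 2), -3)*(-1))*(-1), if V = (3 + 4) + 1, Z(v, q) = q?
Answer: 23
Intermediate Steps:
V = 8 (V = 7 + 1 = 8)
x(L, u) = 3 - L*(L + u) (x(L, u) = 8 - ((L + u)*L + 5) = 8 - (L*(L + u) + 5) = 8 - (5 + L*(L + u)) = 8 + (-5 - L*(L + u)) = 3 - L*(L + u))
o(G, k) = -22 - 5*G (o(G, k) = 3 - 1*5² - 1*5*G = 3 - 1*25 - 5*G = 3 - 25 - 5*G = -22 - 5*G)
(o(-5 - 2*Z(-5, 2), -3)*(-1))*(-1) = ((-22 - 5*(-5 - 2*2))*(-1))*(-1) = ((-22 - 5*(-5 - 4))*(-1))*(-1) = ((-22 - 5*(-9))*(-1))*(-1) = ((-22 + 45)*(-1))*(-1) = (23*(-1))*(-1) = -23*(-1) = 23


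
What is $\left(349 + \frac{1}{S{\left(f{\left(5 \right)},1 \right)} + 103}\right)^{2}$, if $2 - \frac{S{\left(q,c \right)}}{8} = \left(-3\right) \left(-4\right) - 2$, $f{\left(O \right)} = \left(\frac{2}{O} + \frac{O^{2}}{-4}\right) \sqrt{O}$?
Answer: $\frac{185286544}{1521} \approx 1.2182 \cdot 10^{5}$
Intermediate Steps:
$f{\left(O \right)} = \sqrt{O} \left(\frac{2}{O} - \frac{O^{2}}{4}\right)$ ($f{\left(O \right)} = \left(\frac{2}{O} + O^{2} \left(- \frac{1}{4}\right)\right) \sqrt{O} = \left(\frac{2}{O} - \frac{O^{2}}{4}\right) \sqrt{O} = \sqrt{O} \left(\frac{2}{O} - \frac{O^{2}}{4}\right)$)
$S{\left(q,c \right)} = -64$ ($S{\left(q,c \right)} = 16 - 8 \left(\left(-3\right) \left(-4\right) - 2\right) = 16 - 8 \left(12 - 2\right) = 16 - 80 = -64$)
$\left(349 + \frac{1}{S{\left(f{\left(5 \right)},1 \right)} + 103}\right)^{2} = \left(349 + \frac{1}{-64 + 103}\right)^{2} = \left(349 + \frac{1}{39}\right)^{2} = \left(\frac{13612}{39}\right)^{2} = \frac{185286544}{1521}$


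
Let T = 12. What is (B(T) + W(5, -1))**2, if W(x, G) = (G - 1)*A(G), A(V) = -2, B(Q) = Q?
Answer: 256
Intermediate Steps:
W(x, G) = 2 - 2*G (W(x, G) = (G - 1)*(-2) = (-1 + G)*(-2) = 2 - 2*G)
(B(T) + W(5, -1))**2 = (12 + (2 - 2*(-1)))**2 = (12 + (2 + 2))**2 = (12 + 4)**2 = 16**2 = 256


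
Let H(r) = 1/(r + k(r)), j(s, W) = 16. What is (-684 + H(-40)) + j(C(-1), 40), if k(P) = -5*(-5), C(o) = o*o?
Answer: -10021/15 ≈ -668.07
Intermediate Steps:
C(o) = o²
k(P) = 25
H(r) = 1/(25 + r) (H(r) = 1/(r + 25) = 1/(25 + r))
(-684 + H(-40)) + j(C(-1), 40) = (-684 + 1/(25 - 40)) + 16 = (-684 + 1/(-15)) + 16 = (-684 - 1/15) + 16 = -10261/15 + 16 = -10021/15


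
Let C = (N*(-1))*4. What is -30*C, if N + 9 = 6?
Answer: -360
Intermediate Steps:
N = -3 (N = -9 + 6 = -3)
C = 12 (C = -3*(-1)*4 = 3*4 = 12)
-30*C = -30*12 = -360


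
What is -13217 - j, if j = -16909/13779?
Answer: -182100134/13779 ≈ -13216.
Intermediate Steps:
j = -16909/13779 (j = -16909*1/13779 = -16909/13779 ≈ -1.2272)
-13217 - j = -13217 - 1*(-16909/13779) = -13217 + 16909/13779 = -182100134/13779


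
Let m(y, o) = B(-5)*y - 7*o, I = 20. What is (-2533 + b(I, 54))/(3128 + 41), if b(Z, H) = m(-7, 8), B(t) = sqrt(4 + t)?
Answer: -2589/3169 - 7*I/3169 ≈ -0.81698 - 0.0022089*I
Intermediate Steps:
m(y, o) = -7*o + I*y (m(y, o) = sqrt(4 - 5)*y - 7*o = sqrt(-1)*y - 7*o = I*y - 7*o = -7*o + I*y)
b(Z, H) = -56 - 7*I (b(Z, H) = -7*8 + I*(-7) = -56 - 7*I)
(-2533 + b(I, 54))/(3128 + 41) = (-2533 + (-56 - 7*I))/(3128 + 41) = (-2589 - 7*I)/3169 = (-2589 - 7*I)*(1/3169) = -2589/3169 - 7*I/3169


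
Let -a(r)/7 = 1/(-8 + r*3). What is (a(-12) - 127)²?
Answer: 31147561/1936 ≈ 16089.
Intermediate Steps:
a(r) = -7/(-8 + 3*r) (a(r) = -7/(-8 + r*3) = -7/(-8 + 3*r))
(a(-12) - 127)² = (-7/(-8 + 3*(-12)) - 127)² = (-7/(-8 - 36) - 127)² = (-7/(-44) - 127)² = (-7*(-1/44) - 127)² = (7/44 - 127)² = (-5581/44)² = 31147561/1936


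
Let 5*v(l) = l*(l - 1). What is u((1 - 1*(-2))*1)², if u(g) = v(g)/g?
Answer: 4/25 ≈ 0.16000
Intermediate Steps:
v(l) = l*(-1 + l)/5 (v(l) = (l*(l - 1))/5 = (l*(-1 + l))/5 = l*(-1 + l)/5)
u(g) = -⅕ + g/5 (u(g) = (g*(-1 + g)/5)/g = -⅕ + g/5)
u((1 - 1*(-2))*1)² = (-⅕ + ((1 - 1*(-2))*1)/5)² = (-⅕ + ((1 + 2)*1)/5)² = (-⅕ + (3*1)/5)² = (-⅕ + (⅕)*3)² = (-⅕ + ⅗)² = (⅖)² = 4/25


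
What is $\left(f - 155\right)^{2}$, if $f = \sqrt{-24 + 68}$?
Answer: $24069 - 620 \sqrt{11} \approx 22013.0$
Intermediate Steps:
$f = 2 \sqrt{11}$ ($f = \sqrt{44} = 2 \sqrt{11} \approx 6.6332$)
$\left(f - 155\right)^{2} = \left(2 \sqrt{11} - 155\right)^{2} = \left(-155 + 2 \sqrt{11}\right)^{2}$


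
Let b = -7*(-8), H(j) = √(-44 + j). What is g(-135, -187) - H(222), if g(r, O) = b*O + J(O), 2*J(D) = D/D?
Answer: -20943/2 - √178 ≈ -10485.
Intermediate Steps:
J(D) = ½ (J(D) = (D/D)/2 = (½)*1 = ½)
b = 56
g(r, O) = ½ + 56*O (g(r, O) = 56*O + ½ = ½ + 56*O)
g(-135, -187) - H(222) = (½ + 56*(-187)) - √(-44 + 222) = (½ - 10472) - √178 = -20943/2 - √178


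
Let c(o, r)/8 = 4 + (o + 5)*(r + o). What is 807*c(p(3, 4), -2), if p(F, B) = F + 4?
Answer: 413184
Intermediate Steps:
p(F, B) = 4 + F
c(o, r) = 32 + 8*(5 + o)*(o + r) (c(o, r) = 8*(4 + (o + 5)*(r + o)) = 8*(4 + (5 + o)*(o + r)) = 32 + 8*(5 + o)*(o + r))
807*c(p(3, 4), -2) = 807*(32 + 8*(4 + 3)² + 40*(4 + 3) + 40*(-2) + 8*(4 + 3)*(-2)) = 807*(32 + 8*7² + 40*7 - 80 + 8*7*(-2)) = 807*(32 + 8*49 + 280 - 80 - 112) = 807*(32 + 392 + 280 - 80 - 112) = 807*512 = 413184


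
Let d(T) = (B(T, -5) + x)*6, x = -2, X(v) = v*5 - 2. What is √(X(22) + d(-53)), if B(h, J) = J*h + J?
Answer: 6*√46 ≈ 40.694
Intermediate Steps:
B(h, J) = J + J*h
X(v) = -2 + 5*v (X(v) = 5*v - 2 = -2 + 5*v)
d(T) = -42 - 30*T (d(T) = (-5*(1 + T) - 2)*6 = ((-5 - 5*T) - 2)*6 = (-7 - 5*T)*6 = -42 - 30*T)
√(X(22) + d(-53)) = √((-2 + 5*22) + (-42 - 30*(-53))) = √((-2 + 110) + (-42 + 1590)) = √(108 + 1548) = √1656 = 6*√46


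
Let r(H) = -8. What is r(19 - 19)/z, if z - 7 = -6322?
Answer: 8/6315 ≈ 0.0012668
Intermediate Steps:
z = -6315 (z = 7 - 6322 = -6315)
r(19 - 19)/z = -8/(-6315) = -8*(-1/6315) = 8/6315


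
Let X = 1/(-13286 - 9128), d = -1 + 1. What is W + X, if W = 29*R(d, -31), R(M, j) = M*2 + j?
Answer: -20150187/22414 ≈ -899.00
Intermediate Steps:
d = 0
R(M, j) = j + 2*M (R(M, j) = 2*M + j = j + 2*M)
X = -1/22414 (X = 1/(-22414) = -1/22414 ≈ -4.4615e-5)
W = -899 (W = 29*(-31 + 2*0) = 29*(-31 + 0) = 29*(-31) = -899)
W + X = -899 - 1/22414 = -20150187/22414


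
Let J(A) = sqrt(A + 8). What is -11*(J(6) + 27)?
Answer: -297 - 11*sqrt(14) ≈ -338.16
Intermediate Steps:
J(A) = sqrt(8 + A)
-11*(J(6) + 27) = -11*(sqrt(8 + 6) + 27) = -11*(sqrt(14) + 27) = -11*(27 + sqrt(14)) = -297 - 11*sqrt(14)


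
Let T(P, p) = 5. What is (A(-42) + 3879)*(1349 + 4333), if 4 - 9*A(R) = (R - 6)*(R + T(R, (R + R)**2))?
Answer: 62765266/3 ≈ 2.0922e+7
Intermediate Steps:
A(R) = 4/9 - (-6 + R)*(5 + R)/9 (A(R) = 4/9 - (R - 6)*(R + 5)/9 = 4/9 - (-6 + R)*(5 + R)/9)
(A(-42) + 3879)*(1349 + 4333) = ((34/9 - 1/9*(-42)**2 + (1/9)*(-42)) + 3879)*(1349 + 4333) = ((34/9 - 1/9*1764 - 14/3) + 3879)*5682 = ((34/9 - 196 - 14/3) + 3879)*5682 = (-1772/9 + 3879)*5682 = (33139/9)*5682 = 62765266/3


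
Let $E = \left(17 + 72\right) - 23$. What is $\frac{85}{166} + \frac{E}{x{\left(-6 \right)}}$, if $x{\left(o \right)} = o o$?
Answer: $\frac{584}{249} \approx 2.3454$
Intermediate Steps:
$x{\left(o \right)} = o^{2}$
$E = 66$ ($E = 89 - 23 = 66$)
$\frac{85}{166} + \frac{E}{x{\left(-6 \right)}} = \frac{85}{166} + \frac{66}{\left(-6\right)^{2}} = 85 \cdot \frac{1}{166} + \frac{66}{36} = \frac{85}{166} + 66 \cdot \frac{1}{36} = \frac{85}{166} + \frac{11}{6} = \frac{584}{249}$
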